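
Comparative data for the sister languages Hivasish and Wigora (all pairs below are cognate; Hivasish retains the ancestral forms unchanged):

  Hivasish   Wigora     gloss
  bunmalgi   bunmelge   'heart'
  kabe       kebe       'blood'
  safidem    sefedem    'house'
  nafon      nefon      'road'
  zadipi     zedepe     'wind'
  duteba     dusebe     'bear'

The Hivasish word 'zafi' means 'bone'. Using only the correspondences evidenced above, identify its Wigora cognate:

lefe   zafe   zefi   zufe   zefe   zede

zefe

safidem ~ sefedem, nafon ~ nefon — Hivasish a corresponds to Wigora e after a consonant, before a labial obstruent.
bunmalgi ~ bunmelge, zadipi ~ zedepe — Hivasish i corresponds to Wigora e word-finally.
Applying these to Hivasish 'zafi':
  zafi → zefi   (a→e after a consonant, before a labial obstruent)
  zefi → zefe   (i→e word-finally)
So the Wigora cognate is 'zefe'.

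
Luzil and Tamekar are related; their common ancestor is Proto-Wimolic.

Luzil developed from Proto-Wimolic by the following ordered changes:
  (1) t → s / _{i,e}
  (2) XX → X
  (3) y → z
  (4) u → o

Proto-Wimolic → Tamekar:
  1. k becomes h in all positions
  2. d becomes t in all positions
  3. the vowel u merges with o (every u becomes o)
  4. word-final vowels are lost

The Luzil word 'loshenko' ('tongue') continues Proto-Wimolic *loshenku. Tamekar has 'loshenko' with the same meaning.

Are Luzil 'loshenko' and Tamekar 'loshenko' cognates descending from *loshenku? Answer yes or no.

Derive the expected Tamekar reflex of *loshenku:
Tamekar: *loshenku
  loshenku → loshenhu   [unconditioned shift]
  loshenhu (rule 2 does not apply)
  loshenhu → loshenho   [vowel merger]
  loshenho → loshenh   [apocope]
  giving Tamekar loshenh.
The regular Tamekar reflex would be 'loshenh', but the attested form is 'loshenko'. The correspondence is irregular, so they are not cognates (the Tamekar form has a different source).

no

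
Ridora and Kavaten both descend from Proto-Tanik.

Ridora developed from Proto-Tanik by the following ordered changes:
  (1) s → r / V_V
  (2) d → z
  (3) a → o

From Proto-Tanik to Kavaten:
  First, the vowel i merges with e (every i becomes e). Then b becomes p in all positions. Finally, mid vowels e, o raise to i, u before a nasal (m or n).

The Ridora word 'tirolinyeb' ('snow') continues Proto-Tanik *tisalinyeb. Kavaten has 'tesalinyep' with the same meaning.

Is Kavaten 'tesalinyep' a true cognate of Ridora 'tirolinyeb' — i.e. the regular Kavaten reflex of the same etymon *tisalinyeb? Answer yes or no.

Derive the expected Kavaten reflex of *tisalinyeb:
Kavaten: start from *tisalinyeb.
  rule 1 (vowel merger): tisalinyeb → tesalenyeb
  rule 2 (unconditioned shift): tesalenyeb → tesalenyep
  rule 3 (pre-nasal raising): tesalenyep → tesalinyep
  ⇒ Kavaten tesalinyep
Kavaten 'tesalinyep' matches the regular reflex exactly, so the pair is cognate.

yes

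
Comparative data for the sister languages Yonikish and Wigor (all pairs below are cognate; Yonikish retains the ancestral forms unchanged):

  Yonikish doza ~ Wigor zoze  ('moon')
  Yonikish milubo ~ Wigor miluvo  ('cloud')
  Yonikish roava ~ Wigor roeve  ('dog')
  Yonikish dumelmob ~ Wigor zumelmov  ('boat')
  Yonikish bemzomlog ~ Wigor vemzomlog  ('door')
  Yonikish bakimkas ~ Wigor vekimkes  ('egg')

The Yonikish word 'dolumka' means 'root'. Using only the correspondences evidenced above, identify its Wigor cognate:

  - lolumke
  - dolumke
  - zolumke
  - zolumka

zolumke

doza ~ zoze — Yonikish d corresponds to Wigor z word-initially before a back vowel.
doza ~ zoze, roava ~ roeve — Yonikish a corresponds to Wigor e word-finally.
Applying these to Yonikish 'dolumka':
  dolumka → zolumka   (d→z word-initially before a back vowel)
  zolumka → zolumke   (a→e word-finally)
So the Wigor cognate is 'zolumke'.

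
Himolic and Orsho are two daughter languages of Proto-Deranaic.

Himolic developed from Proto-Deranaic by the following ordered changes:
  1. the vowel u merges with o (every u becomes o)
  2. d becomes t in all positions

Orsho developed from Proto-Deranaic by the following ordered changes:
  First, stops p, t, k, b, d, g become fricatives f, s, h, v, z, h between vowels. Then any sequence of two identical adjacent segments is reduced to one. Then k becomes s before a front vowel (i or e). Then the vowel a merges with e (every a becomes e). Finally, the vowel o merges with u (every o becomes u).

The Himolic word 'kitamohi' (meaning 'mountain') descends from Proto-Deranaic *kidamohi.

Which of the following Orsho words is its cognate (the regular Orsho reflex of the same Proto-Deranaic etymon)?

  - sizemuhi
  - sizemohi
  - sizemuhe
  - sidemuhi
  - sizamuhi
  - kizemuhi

Orsho: *kidamohi > kizamohi > sizamohi > sizemohi > sizemuhi  (by intervocalic lenition, palatalisation, vowel merger, vowel merger)
The other candidates each miss or misapply at least one Orsho change.

sizemuhi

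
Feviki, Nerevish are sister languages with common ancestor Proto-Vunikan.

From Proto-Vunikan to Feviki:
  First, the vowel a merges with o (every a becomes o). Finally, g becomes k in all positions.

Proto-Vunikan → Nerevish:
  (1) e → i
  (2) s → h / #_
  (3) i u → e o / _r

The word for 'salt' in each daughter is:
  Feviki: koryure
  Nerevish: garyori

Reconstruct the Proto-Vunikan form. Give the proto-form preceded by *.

*garyure

Position 2: Feviki has o, Nerevish has a. Nerevish preserves a here (none of its changes turn any other segment into a), so the proto-segment is *a.
Position 1: Feviki has k, Nerevish has g. Nerevish preserves g here (none of its changes turn any other segment into g), so the proto-segment is *g.
Continuing position by position gives *garyure; check it forward:
Feviki: start from *garyure.
  rule 1 (vowel merger): garyure → goryure
  rule 2 (unconditioned shift): goryure → koryure
  ⇒ Feviki koryure
Nerevish: *garyure > garyuri > garyori  (by vowel merger, pre-rhotic lowering)
No other proto-form is consistent with every reflex, so the reconstruction is *garyure.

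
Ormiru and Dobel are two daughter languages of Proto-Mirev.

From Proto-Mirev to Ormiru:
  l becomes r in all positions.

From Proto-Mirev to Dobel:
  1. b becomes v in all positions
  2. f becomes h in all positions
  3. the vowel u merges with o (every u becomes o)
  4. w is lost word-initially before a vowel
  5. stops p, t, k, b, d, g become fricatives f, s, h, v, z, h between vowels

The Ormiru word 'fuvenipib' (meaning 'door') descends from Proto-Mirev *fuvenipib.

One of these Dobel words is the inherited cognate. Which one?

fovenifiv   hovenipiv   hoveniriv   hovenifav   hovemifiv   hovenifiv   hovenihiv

Dobel: *fuvenipib
  fuvenipib → fuvenipiv   [unconditioned shift]
  fuvenipiv → huvenipiv   [unconditioned shift]
  huvenipiv → hovenipiv   [vowel merger]
  hovenipiv (rule 4 does not apply)
  hovenipiv → hovenifiv   [intervocalic lenition]
  giving Dobel hovenifiv.
Among the options, 'hovenifiv' alone shows every Dobel change applied in order.

hovenifiv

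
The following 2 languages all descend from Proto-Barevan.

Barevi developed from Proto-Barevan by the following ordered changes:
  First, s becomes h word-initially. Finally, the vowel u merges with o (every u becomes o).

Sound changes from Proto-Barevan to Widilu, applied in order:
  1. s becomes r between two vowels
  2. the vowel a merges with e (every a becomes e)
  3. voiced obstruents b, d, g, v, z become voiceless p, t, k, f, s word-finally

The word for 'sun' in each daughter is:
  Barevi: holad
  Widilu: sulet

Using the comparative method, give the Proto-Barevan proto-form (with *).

Position 5: Barevi has d, Widilu has t. Barevi preserves d here (none of its changes turn any other segment into d), so the proto-segment is *d.
Position 4: Barevi has a, Widilu has e. Barevi preserves a here (none of its changes turn any other segment into a), so the proto-segment is *a.
Position 2: Barevi has o, Widilu has u. Widilu preserves u here (none of its changes turn any other segment into u), so the proto-segment is *u.
Continuing position by position gives *sulad; check it forward:
Barevi: *sulad
  sulad → hulad   [debuccalisation]
  hulad → holad   [vowel merger]
  giving Barevi holad.
Widilu: start from *sulad.
  rule 1: no change — sulad
  rule 2 (vowel merger): sulad → suled
  rule 3 (final devoicing): suled → sulet
  ⇒ Widilu sulet
*sulad is the unique common source.

*sulad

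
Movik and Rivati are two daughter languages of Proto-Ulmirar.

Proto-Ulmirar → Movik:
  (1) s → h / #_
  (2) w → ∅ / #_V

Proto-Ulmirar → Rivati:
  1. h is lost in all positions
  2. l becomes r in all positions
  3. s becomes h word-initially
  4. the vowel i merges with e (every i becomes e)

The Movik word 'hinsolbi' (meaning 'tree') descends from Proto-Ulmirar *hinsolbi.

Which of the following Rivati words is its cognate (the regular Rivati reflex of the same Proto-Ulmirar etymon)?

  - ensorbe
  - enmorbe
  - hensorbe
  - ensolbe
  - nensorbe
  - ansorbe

ensorbe

Rivati: start from *hinsolbi.
  rule 1 (h-loss): hinsolbi → insolbi
  rule 2 (unconditioned shift): insolbi → insorbi
  rule 3: no change — insorbi
  rule 4 (vowel merger): insorbi → ensorbe
  ⇒ Rivati ensorbe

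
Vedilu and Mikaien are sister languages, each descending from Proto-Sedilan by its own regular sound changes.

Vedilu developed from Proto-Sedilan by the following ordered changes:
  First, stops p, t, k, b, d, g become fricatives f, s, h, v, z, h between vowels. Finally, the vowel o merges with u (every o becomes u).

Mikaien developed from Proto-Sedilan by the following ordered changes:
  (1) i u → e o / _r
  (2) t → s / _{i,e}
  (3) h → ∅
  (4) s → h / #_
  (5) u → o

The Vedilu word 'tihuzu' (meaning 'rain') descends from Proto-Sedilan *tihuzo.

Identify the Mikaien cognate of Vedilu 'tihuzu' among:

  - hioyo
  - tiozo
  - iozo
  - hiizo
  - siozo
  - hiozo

Mikaien: start from *tihuzo.
  rule 1: no change — tihuzo
  rule 2 (palatalisation): tihuzo → sihuzo
  rule 3 (h-loss): sihuzo → siuzo
  rule 4 (debuccalisation): siuzo → hiuzo
  rule 5 (vowel merger): hiuzo → hiozo
  ⇒ Mikaien hiozo

hiozo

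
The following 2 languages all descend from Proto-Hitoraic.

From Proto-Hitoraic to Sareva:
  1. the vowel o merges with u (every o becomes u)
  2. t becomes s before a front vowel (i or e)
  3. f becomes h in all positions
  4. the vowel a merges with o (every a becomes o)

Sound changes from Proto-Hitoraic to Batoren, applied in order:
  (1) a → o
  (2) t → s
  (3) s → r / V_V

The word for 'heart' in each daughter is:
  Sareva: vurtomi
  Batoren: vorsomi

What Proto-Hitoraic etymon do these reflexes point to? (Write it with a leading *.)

*vortami

Position 2: Sareva has u, Batoren has o. Taking the neighbouring segments as reconstructed: Sareva u could go back to *o or *u; Batoren o could go back to *a or *o — the one source consistent with every daughter is *o.
Position 4: Sareva has t, Batoren has s. Sareva preserves t here (none of its changes turn any other segment into t), so the proto-segment is *t.
Position 5: Sareva has o, Batoren has o. In Sareva, o can only continue *a, so the proto-segment is *a.
Verify the candidate proto-form against each daughter:
Sareva: *vortami
  vortami → vurtami   [vowel merger]
  vurtami (rule 2 does not apply)
  vurtami (rule 3 does not apply)
  vurtami → vurtomi   [vowel merger]
  giving Sareva vurtomi.
Batoren: start from *vortami.
  rule 1 (vowel merger): vortami → vortomi
  rule 2 (unconditioned shift): vortomi → vorsomi
  rule 3: no change — vorsomi
  ⇒ Batoren vorsomi
*vortami is the unique common source.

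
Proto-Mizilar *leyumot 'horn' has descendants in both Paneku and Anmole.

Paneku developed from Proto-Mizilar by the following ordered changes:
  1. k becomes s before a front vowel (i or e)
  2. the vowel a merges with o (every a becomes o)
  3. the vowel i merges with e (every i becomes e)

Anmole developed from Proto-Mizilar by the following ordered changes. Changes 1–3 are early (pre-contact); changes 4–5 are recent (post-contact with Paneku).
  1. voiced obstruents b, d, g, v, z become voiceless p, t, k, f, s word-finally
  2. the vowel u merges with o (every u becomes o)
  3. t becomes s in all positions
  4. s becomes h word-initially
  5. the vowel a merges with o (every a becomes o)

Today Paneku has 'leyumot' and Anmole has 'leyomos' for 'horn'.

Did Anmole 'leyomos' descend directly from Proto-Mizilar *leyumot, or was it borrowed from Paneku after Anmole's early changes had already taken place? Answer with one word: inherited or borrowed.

If inherited, *leyumot would pass through all of Anmole's changes:
Anmole: start from *leyumot.
  rule 1: no change — leyumot
  rule 2 (vowel merger): leyumot → leyomot
  rule 3 (unconditioned shift): leyomot → leyomos
  rule 4: no change — leyomos
  rule 5: no change — leyomos
  ⇒ Anmole leyomos
If borrowed from Paneku 'leyumot' after the early changes, it would undergo only the recent ones:
  rule 4 (debuccalisation): no change (leyumot)
  rule 5 (vowel merger): no change (leyumot)
  ⇒ as a loan: leyumot
Anmole 'leyomos' matches the inherited outcome exactly, so it is an inherited cognate, not a loan.

inherited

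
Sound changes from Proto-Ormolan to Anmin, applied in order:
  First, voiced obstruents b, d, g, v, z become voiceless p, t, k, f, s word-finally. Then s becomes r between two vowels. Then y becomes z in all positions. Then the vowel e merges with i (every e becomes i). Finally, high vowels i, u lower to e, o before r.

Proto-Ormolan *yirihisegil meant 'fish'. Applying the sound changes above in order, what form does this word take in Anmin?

Anmin: start from *yirihisegil.
  rule 1: no change — yirihisegil
  rule 2 (rhotacism): yirihisegil → yirihiregil
  rule 3 (unconditioned shift): yirihiregil → zirihiregil
  rule 4 (vowel merger): zirihiregil → zirihirigil
  rule 5 (pre-rhotic lowering): zirihirigil → zeriherigil
  ⇒ Anmin zeriherigil

zeriherigil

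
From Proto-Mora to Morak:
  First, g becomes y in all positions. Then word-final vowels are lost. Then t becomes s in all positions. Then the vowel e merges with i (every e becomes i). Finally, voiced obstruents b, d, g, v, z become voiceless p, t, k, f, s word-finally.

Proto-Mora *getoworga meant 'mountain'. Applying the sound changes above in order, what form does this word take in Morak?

Morak: start from *getoworga.
  rule 1 (unconditioned shift): getoworga → yetoworya
  rule 2 (apocope): yetoworya → yetowory
  rule 3 (unconditioned shift): yetowory → yesowory
  rule 4 (vowel merger): yesowory → yisowory
  rule 5: no change — yisowory
  ⇒ Morak yisowory

yisowory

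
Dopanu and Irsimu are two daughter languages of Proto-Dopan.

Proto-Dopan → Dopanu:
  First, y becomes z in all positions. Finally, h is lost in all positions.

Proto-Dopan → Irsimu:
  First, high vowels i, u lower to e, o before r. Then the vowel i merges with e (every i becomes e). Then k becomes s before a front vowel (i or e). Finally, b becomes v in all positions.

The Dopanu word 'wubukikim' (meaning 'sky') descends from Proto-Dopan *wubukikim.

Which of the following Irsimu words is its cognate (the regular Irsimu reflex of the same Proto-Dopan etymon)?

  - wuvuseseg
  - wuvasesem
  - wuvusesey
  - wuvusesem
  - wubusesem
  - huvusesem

wuvusesem

Irsimu: *wubukikim
  wubukikim (rule 1 does not apply)
  wubukikim → wubukekem   [vowel merger]
  wubukekem → wubusesem   [palatalisation]
  wubusesem → wuvusesem   [unconditioned shift]
  giving Irsimu wuvusesem.
Among the options, 'wuvusesem' alone shows every Irsimu change applied in order.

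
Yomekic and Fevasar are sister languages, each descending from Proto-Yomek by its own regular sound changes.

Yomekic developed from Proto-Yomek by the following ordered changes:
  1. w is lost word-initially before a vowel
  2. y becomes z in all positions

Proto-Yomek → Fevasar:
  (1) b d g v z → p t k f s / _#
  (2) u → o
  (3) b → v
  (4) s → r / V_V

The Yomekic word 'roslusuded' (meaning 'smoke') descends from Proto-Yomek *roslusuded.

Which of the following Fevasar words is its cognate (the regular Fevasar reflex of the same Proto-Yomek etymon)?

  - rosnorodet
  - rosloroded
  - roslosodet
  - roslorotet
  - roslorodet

Fevasar: start from *roslusuded.
  rule 1 (final devoicing): roslusuded → roslusudet
  rule 2 (vowel merger): roslusudet → roslosodet
  rule 3: no change — roslosodet
  rule 4 (rhotacism): roslosodet → roslorodet
  ⇒ Fevasar roslorodet
Among the options, 'roslorodet' alone shows every Fevasar change applied in order.

roslorodet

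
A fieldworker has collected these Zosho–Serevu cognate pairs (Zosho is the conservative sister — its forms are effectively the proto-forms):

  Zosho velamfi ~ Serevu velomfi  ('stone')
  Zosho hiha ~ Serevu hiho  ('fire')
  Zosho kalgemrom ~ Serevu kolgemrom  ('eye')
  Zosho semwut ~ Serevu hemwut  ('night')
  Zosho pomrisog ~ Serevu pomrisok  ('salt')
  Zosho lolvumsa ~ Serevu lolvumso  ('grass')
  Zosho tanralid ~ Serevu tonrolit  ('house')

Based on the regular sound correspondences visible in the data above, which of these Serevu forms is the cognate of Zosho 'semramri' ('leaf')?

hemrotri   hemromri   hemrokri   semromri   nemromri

semwut ~ hemwut — Zosho s corresponds to Serevu h word-initially before a front vowel.
velamfi ~ velomfi — Zosho a corresponds to Serevu o after a consonant, before a nasal.
Applying these to Zosho 'semramri':
  semramri → hemramri   (s→h word-initially before a front vowel)
  hemramri → hemromri   (a→o after a consonant, before a nasal)
So the Serevu cognate is 'hemromri'.

hemromri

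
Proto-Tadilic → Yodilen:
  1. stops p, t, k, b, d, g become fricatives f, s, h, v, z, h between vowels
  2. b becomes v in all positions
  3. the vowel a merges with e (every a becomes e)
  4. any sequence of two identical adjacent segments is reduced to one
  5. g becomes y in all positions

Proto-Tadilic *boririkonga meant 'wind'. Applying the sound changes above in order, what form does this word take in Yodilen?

Yodilen: start from *boririkonga.
  rule 1 (intervocalic lenition): boririkonga → boririhonga
  rule 2 (unconditioned shift): boririhonga → voririhonga
  rule 3 (vowel merger): voririhonga → voririhonge
  rule 4: no change — voririhonge
  rule 5 (unconditioned shift): voririhonge → voririhonye
  ⇒ Yodilen voririhonye

voririhonye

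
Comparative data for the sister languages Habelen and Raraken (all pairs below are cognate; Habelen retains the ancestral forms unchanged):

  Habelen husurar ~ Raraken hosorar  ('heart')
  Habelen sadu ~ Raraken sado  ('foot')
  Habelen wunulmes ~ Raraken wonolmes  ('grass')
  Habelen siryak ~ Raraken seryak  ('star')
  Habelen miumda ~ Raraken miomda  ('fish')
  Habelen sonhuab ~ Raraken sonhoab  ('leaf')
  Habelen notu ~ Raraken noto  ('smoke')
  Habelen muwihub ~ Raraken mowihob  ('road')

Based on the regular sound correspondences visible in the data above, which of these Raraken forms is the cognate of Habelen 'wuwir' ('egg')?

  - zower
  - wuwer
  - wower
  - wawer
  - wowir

wower

husurar ~ hosorar, wunulmes ~ wonolmes — Habelen u corresponds to Raraken o after a consonant, before a consonant other than r, m, n, p, b, f, v.
siryak ~ seryak — Habelen i corresponds to Raraken e after a consonant, before r.
Applying these to Habelen 'wuwir':
  wuwir → wowir   (u→o after a consonant, before a consonant other than r, m, n, p, b, f, v)
  wowir → wower   (i→e after a consonant, before r)
So the Raraken cognate is 'wower'.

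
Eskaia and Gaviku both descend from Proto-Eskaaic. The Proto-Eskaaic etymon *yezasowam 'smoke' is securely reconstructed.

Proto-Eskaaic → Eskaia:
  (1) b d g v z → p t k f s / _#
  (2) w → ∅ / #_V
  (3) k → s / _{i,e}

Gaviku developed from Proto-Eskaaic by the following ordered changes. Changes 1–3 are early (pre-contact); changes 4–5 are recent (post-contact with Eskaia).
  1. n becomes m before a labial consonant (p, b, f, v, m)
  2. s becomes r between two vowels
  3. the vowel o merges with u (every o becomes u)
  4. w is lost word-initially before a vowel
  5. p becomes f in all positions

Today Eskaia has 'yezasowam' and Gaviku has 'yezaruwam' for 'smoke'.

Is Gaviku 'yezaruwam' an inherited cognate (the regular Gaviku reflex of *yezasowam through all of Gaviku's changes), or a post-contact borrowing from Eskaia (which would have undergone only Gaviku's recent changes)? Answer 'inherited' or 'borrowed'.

If inherited, *yezasowam would pass through all of Gaviku's changes:
Gaviku: start from *yezasowam.
  rule 1: no change — yezasowam
  rule 2 (rhotacism): yezasowam → yezarowam
  rule 3 (vowel merger): yezarowam → yezaruwam
  rule 4: no change — yezaruwam
  rule 5: no change — yezaruwam
  ⇒ Gaviku yezaruwam
If borrowed from Eskaia 'yezasowam' after the early changes, it would undergo only the recent ones:
  rule 4 (glide loss): no change (yezasowam)
  rule 5 (unconditioned shift): no change (yezasowam)
  ⇒ as a loan: yezasowam
Gaviku 'yezaruwam' matches the inherited outcome exactly, so it is an inherited cognate, not a loan.

inherited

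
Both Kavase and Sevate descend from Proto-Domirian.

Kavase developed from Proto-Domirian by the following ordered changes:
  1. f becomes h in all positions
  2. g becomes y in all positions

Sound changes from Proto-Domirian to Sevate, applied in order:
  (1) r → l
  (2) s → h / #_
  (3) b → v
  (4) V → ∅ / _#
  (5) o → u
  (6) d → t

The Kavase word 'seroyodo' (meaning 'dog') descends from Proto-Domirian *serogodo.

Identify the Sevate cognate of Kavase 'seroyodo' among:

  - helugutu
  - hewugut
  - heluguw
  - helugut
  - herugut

Sevate: start from *serogodo.
  rule 1 (unconditioned shift): serogodo → selogodo
  rule 2 (debuccalisation): selogodo → helogodo
  rule 3: no change — helogodo
  rule 4 (apocope): helogodo → helogod
  rule 5 (vowel merger): helogod → helugud
  rule 6 (unconditioned shift): helugud → helugut
  ⇒ Sevate helugut
The other candidates each miss or misapply at least one Sevate change.

helugut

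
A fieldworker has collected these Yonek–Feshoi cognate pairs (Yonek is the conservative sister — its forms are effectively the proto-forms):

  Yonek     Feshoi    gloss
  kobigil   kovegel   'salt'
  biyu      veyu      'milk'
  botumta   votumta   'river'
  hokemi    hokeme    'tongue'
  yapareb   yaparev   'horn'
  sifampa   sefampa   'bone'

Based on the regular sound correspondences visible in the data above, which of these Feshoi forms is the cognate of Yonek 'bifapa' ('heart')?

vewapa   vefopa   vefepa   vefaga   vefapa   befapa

biyu ~ veyu — Yonek b corresponds to Feshoi v word-initially before a front vowel.
sifampa ~ sefampa — Yonek i corresponds to Feshoi e after a consonant, before a labial obstruent.
Applying these to Yonek 'bifapa':
  bifapa → vifapa   (b→v word-initially before a front vowel)
  vifapa → vefapa   (i→e after a consonant, before a labial obstruent)
So the Feshoi cognate is 'vefapa'.

vefapa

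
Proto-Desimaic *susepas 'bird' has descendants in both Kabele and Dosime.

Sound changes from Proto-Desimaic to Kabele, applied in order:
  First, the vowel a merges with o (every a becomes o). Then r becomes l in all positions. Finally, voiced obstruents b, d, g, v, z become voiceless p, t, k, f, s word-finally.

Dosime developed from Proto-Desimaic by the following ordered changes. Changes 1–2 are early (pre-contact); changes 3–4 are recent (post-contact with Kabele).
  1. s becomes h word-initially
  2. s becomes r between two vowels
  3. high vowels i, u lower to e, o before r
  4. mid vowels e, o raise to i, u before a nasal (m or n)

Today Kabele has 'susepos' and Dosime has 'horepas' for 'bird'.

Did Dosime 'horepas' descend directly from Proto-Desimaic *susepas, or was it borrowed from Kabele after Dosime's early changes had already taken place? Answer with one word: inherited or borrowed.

If inherited, *susepas would pass through all of Dosime's changes:
Dosime: start from *susepas.
  rule 1 (debuccalisation): susepas → husepas
  rule 2 (rhotacism): husepas → hurepas
  rule 3 (pre-rhotic lowering): hurepas → horepas
  rule 4: no change — horepas
  ⇒ Dosime horepas
If borrowed from Kabele 'susepos' after the early changes, it would undergo only the recent ones:
  rule 3 (pre-rhotic lowering): no change (susepos)
  rule 4 (pre-nasal raising): no change (susepos)
  ⇒ as a loan: susepos
Dosime 'horepas' matches the inherited outcome exactly, so it is an inherited cognate, not a loan.

inherited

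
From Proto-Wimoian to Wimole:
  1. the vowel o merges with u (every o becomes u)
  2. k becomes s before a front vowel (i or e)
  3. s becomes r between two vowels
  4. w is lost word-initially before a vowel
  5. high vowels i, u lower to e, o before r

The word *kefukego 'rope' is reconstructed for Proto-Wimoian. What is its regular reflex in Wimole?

seforegu

Wimole: *kefukego > kefukegu > sefusegu > sefuregu > seforegu  (by vowel merger, palatalisation, rhotacism, pre-rhotic lowering)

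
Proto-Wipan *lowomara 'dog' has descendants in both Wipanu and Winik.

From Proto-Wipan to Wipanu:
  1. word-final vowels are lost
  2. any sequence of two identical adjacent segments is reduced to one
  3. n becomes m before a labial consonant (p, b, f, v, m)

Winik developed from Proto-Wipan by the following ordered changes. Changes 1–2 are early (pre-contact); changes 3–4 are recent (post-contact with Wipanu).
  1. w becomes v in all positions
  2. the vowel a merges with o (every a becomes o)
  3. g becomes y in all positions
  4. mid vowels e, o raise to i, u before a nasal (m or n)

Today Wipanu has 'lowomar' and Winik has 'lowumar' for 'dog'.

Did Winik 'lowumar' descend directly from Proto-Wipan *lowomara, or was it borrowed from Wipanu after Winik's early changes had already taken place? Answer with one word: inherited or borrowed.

If inherited, *lowomara would pass through all of Winik's changes:
Winik: *lowomara > lovomara > lovomoro > lovumoro  (by unconditioned shift, vowel merger, pre-nasal raising)
If borrowed from Wipanu 'lowomar' after the early changes, it would undergo only the recent ones:
  rule 3 (unconditioned shift): no change (lowomar)
  rule 4 (pre-nasal raising): lowomar → lowumar
  ⇒ as a loan: lowumar
Winik 'lowumar' matches the loan outcome 'lowumar', not the inherited 'lovumoro' — it skipped the early Winik changes, so it was borrowed from Wipanu.

borrowed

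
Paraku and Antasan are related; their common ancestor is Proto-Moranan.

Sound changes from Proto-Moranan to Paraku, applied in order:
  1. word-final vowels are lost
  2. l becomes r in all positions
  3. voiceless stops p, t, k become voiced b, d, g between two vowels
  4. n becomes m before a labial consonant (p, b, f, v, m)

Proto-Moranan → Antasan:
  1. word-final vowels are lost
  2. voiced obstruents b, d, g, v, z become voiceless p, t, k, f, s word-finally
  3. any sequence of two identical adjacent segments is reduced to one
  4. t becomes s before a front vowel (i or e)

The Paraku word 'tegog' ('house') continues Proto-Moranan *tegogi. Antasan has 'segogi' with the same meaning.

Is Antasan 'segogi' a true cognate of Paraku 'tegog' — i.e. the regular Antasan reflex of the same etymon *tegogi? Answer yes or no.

Derive the expected Antasan reflex of *tegogi:
Antasan: start from *tegogi.
  rule 1 (apocope): tegogi → tegog
  rule 2 (final devoicing): tegog → tegok
  rule 3: no change — tegok
  rule 4 (palatalisation): tegok → segok
  ⇒ Antasan segok
The regular Antasan reflex would be 'segok', but the attested form is 'segogi'. The correspondence is irregular, so they are not cognates (the Antasan form has a different source).

no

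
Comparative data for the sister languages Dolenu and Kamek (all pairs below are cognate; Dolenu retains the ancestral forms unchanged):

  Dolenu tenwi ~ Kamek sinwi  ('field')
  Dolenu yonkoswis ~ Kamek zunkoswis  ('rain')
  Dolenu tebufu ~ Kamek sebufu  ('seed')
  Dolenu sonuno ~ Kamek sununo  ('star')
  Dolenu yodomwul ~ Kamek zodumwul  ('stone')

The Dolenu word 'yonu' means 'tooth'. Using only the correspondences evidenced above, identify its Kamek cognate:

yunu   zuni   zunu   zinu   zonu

yonkoswis ~ zunkoswis, yodomwul ~ zodumwul — Dolenu y corresponds to Kamek z word-initially before a back vowel.
yonkoswis ~ zunkoswis, sonuno ~ sununo — Dolenu o corresponds to Kamek u after a consonant, before a nasal.
Applying these to Dolenu 'yonu':
  yonu → zonu   (y→z word-initially before a back vowel)
  zonu → zunu   (o→u after a consonant, before a nasal)
So the Kamek cognate is 'zunu'.

zunu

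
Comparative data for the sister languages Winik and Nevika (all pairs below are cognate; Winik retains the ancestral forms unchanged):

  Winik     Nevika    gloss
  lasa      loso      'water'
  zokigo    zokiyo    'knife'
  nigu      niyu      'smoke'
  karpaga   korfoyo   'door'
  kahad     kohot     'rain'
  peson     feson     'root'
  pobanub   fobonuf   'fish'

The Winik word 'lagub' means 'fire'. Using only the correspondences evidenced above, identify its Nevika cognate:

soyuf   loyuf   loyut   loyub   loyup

lasa ~ loso, karpaga ~ korfoyo — Winik a corresponds to Nevika o after a consonant, before a consonant other than r, m, n, p, b, f, v.
nigu ~ niyu — Winik g corresponds to Nevika y between vowels (before a back vowel).
pobanub ~ fobonuf — Winik b corresponds to Nevika f word-finally.
Applying these to Winik 'lagub':
  lagub → logub   (a→o after a consonant, before a consonant other than r, m, n, p, b, f, v)
  logub → loyub   (g→y between vowels (before a back vowel))
  loyub → loyuf   (b→f word-finally)
So the Nevika cognate is 'loyuf'.

loyuf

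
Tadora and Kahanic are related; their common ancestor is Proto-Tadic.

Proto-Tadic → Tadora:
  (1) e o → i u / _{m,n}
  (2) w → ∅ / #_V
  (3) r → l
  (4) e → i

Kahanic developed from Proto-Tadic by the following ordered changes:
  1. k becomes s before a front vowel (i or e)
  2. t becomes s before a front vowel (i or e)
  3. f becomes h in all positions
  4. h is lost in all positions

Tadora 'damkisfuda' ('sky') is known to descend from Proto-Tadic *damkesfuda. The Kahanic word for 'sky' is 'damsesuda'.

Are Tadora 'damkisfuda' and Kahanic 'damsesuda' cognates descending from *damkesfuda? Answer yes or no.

Derive the expected Kahanic reflex of *damkesfuda:
Kahanic: *damkesfuda > damsesfuda > damseshuda > damsesuda  (by palatalisation, unconditioned shift, h-loss)
Kahanic 'damsesuda' matches the regular reflex exactly, so the pair is cognate.

yes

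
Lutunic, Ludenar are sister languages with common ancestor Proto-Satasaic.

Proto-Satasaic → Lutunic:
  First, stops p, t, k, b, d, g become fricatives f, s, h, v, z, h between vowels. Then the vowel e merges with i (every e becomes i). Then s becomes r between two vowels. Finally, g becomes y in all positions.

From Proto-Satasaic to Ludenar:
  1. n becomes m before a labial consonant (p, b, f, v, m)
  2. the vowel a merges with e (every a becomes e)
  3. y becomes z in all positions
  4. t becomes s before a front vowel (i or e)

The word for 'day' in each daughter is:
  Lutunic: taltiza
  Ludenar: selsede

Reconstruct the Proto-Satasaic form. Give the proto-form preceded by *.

*talteda

Position 2: Lutunic has a, Ludenar has e. Lutunic preserves a here (none of its changes turn any other segment into a), so the proto-segment is *a.
Position 7: Lutunic has a, Ludenar has e. Lutunic preserves a here (none of its changes turn any other segment into a), so the proto-segment is *a.
This points to *talteda. Verify forward in each daughter:
Lutunic: *talteda > talteza > taltiza  (by intervocalic lenition, vowel merger)
Ludenar: start from *talteda.
  rule 1: no change — talteda
  rule 2 (vowel merger): talteda → teltede
  rule 3: no change — teltede
  rule 4 (palatalisation): teltede → selsede
  ⇒ Ludenar selsede
*talteda is the unique common source.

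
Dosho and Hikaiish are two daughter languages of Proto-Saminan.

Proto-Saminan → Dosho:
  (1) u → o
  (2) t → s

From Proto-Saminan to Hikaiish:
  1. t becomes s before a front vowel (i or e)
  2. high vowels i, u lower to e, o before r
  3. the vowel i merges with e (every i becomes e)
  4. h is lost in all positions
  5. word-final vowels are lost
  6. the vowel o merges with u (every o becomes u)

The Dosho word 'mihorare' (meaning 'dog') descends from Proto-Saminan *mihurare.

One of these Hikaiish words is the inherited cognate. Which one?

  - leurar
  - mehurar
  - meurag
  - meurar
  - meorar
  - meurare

Hikaiish: start from *mihurare.
  rule 1: no change — mihurare
  rule 2 (pre-rhotic lowering): mihurare → mihorare
  rule 3 (vowel merger): mihorare → mehorare
  rule 4 (h-loss): mehorare → meorare
  rule 5 (apocope): meorare → meorar
  rule 6 (vowel merger): meorar → meurar
  ⇒ Hikaiish meurar

meurar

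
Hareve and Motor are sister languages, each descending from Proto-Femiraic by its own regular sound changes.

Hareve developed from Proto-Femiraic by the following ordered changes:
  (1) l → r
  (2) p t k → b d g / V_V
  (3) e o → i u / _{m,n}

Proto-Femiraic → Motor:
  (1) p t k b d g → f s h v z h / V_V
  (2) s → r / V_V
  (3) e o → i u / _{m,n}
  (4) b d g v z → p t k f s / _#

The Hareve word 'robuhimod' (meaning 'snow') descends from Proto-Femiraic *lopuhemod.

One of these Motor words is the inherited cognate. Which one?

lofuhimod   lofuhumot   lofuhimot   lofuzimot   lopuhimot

lofuhimot

Motor: *lopuhemod
  lopuhemod → lofuhemod   [intervocalic lenition]
  lofuhemod (rule 2 does not apply)
  lofuhemod → lofuhimod   [pre-nasal raising]
  lofuhimod → lofuhimot   [final devoicing]
  giving Motor lofuhimot.
The other candidates each miss or misapply at least one Motor change.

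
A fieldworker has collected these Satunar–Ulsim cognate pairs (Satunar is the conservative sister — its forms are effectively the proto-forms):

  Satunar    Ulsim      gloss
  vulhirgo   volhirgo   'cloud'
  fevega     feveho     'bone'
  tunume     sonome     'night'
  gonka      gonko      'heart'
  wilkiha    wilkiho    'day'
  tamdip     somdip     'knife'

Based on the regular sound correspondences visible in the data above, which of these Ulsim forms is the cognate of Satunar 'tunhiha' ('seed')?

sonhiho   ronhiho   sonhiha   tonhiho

sonhiho

tunume ~ sonome — Satunar t corresponds to Ulsim s word-initially before a back vowel.
tunume ~ sonome — Satunar u corresponds to Ulsim o after a consonant, before a nasal.
fevega ~ feveho, gonka ~ gonko — Satunar a corresponds to Ulsim o word-finally.
Applying these to Satunar 'tunhiha':
  tunhiha → sunhiha   (t→s word-initially before a back vowel)
  sunhiha → sonhiha   (u→o after a consonant, before a nasal)
  sonhiha → sonhiho   (a→o word-finally)
So the Ulsim cognate is 'sonhiho'.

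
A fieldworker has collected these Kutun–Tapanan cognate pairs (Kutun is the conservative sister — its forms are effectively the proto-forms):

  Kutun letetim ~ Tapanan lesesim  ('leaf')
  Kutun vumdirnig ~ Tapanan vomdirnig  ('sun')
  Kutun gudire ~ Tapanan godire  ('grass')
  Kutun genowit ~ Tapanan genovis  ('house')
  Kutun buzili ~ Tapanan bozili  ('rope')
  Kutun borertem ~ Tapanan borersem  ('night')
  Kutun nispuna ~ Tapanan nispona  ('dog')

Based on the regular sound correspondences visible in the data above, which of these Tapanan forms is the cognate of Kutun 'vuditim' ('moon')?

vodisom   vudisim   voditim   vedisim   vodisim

gudire ~ godire, buzili ~ bozili — Kutun u corresponds to Tapanan o after a consonant, before a consonant other than r, m, n, p, b, f, v.
letetim ~ lesesim — Kutun t corresponds to Tapanan s between vowels (before a front vowel).
Applying these to Kutun 'vuditim':
  vuditim → voditim   (u→o after a consonant, before a consonant other than r, m, n, p, b, f, v)
  voditim → vodisim   (t→s between vowels (before a front vowel))
So the Tapanan cognate is 'vodisim'.

vodisim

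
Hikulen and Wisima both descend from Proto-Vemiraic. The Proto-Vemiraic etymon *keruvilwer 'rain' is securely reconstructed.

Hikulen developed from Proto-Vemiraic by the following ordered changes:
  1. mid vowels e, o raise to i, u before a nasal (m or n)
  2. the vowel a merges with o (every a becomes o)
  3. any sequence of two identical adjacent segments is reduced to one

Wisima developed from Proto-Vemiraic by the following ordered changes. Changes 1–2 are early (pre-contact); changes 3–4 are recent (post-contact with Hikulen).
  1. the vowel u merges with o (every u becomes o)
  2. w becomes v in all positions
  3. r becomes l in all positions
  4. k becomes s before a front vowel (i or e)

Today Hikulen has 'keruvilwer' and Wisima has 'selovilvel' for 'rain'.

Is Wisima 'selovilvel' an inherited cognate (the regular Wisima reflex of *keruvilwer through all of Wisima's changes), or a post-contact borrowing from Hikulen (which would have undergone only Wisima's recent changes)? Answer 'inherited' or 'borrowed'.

If inherited, *keruvilwer would pass through all of Wisima's changes:
Wisima: *keruvilwer
  keruvilwer → kerovilwer   [vowel merger]
  kerovilwer → kerovilver   [unconditioned shift]
  kerovilver → kelovilvel   [unconditioned shift]
  kelovilvel → selovilvel   [palatalisation]
  giving Wisima selovilvel.
If borrowed from Hikulen 'keruvilwer' after the early changes, it would undergo only the recent ones:
  rule 3 (unconditioned shift): keruvilwer → keluvilwel
  rule 4 (palatalisation): keluvilwel → seluvilwel
  ⇒ as a loan: seluvilwel
Wisima 'selovilvel' matches the inherited outcome exactly, so it is an inherited cognate, not a loan.

inherited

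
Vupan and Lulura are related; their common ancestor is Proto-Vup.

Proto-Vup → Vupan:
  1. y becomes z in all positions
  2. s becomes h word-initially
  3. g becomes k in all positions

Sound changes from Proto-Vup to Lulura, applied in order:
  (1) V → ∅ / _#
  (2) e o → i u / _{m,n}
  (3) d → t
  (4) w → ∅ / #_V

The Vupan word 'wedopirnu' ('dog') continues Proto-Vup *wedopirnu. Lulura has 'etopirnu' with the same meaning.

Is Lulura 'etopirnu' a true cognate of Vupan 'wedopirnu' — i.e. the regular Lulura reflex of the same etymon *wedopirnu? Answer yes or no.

no

Derive the expected Lulura reflex of *wedopirnu:
Lulura: start from *wedopirnu.
  rule 1 (apocope): wedopirnu → wedopirn
  rule 2: no change — wedopirn
  rule 3 (unconditioned shift): wedopirn → wetopirn
  rule 4 (glide loss): wetopirn → etopirn
  ⇒ Lulura etopirn
The regular Lulura reflex would be 'etopirn', but the attested form is 'etopirnu'. The correspondence is irregular, so they are not cognates (the Lulura form has a different source).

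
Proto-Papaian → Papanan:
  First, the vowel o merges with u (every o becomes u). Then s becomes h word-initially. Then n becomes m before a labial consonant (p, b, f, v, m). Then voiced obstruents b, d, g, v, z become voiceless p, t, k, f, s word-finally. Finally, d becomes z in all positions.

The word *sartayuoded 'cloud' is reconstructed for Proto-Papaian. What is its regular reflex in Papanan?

hartayuuzet

Papanan: *sartayuoded > sartayuuded > hartayuuded > hartayuudet > hartayuuzet  (by vowel merger, debuccalisation, final devoicing, unconditioned shift)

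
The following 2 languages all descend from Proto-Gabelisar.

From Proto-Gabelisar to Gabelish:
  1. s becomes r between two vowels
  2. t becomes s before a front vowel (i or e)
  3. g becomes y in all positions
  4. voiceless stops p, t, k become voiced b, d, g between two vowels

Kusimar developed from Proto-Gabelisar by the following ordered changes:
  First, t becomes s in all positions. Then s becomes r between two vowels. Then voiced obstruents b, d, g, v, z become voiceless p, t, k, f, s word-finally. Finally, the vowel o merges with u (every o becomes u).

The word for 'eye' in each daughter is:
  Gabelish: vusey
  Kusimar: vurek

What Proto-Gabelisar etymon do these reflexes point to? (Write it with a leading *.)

Position 3: Gabelish has s, Kusimar has r. Taking the neighbouring segments as reconstructed: Gabelish s can only go back to *t; Kusimar r could go back to *t or *s or *r — the one source consistent with every daughter is *t.
Position 5: Gabelish has y, Kusimar has k. Taking the neighbouring segments as reconstructed: Gabelish y could go back to *g or *y; Kusimar k could go back to *k or *g — the one source consistent with every daughter is *g.
This points to *vuteg. Verify forward in each daughter:
Gabelish: start from *vuteg.
  rule 1: no change — vuteg
  rule 2 (palatalisation): vuteg → vuseg
  rule 3 (unconditioned shift): vuseg → vusey
  rule 4: no change — vusey
  ⇒ Gabelish vusey
Kusimar: *vuteg > vuseg > vureg > vurek  (by unconditioned shift, rhotacism, final devoicing)
No other proto-form is consistent with every reflex, so the reconstruction is *vuteg.

*vuteg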